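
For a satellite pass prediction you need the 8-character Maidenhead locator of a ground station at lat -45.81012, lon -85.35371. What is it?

EE74he75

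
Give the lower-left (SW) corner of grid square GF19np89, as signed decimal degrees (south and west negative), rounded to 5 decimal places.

-30.33750, -56.85000

Field G=6, F=5: +6·20° lon, +5·10° lat → SW at lon -60°, lat -40°.
Square 1, 9: +1·2° lon, +9·1° lat → SW at lon -58°, lat -31°.
Subsquare n=13, p=15: +13·0.0833333° lon, +15·0.0416667° lat → SW at lon -56.9167°, lat -30.375°.
Extended square 8, 9: +8·0.00833333° lon, +9·0.00416667° lat → SW at lon -56.85°, lat -30.3375°.
latitude -30.33750, longitude -56.85000.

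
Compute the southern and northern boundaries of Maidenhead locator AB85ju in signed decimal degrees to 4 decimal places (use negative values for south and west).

-74.1667, -74.1250

Field A=0, B=1: +0·20° lon, +1·10° lat → SW at lon -180°, lat -80°.
Square 8, 5: +8·2° lon, +5·1° lat → SW at lon -164°, lat -75°.
Subsquare j=9, u=20: +9·0.0833333° lon, +20·0.0416667° lat → SW at lon -163.25°, lat -74.1667°.
Cell spans 0.0833333° lon × 0.0416667° lat.
south -74.1667, north -74.1250.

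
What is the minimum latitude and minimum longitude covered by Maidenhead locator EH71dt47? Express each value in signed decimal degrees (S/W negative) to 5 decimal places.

-18.17917, -85.71667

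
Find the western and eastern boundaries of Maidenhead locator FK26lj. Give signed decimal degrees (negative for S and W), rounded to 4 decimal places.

-75.0833, -75.0000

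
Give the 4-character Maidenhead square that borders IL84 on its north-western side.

IL75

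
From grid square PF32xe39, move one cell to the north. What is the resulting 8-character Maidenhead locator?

PF32xf30

Latitude extended square 9; +1 → 10, wraps to 0, carry into subsquare.
Latitude subsquare e = 4; +1 → 5 = f.
The longitude characters are unchanged.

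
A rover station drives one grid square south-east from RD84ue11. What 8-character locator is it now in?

Longitude extended square 1; +1 → 2.
Latitude extended square 1; −1 → 0.

RD84ue20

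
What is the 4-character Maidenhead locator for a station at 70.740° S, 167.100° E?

RB39

Offset from 180°W / 90°S: lon 347.10°, lat 19.26°.
Field: 347.10/20 → 17 → R, 19.26/10 → 1 → B; chars RB.
Square: 7.10/2 → 3, 9.26/1 → 9; chars 39.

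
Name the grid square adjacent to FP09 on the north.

FQ00

Latitude square 9; +1 → 10, wraps to 0, carry into field.
Latitude field P = 15; +1 → 16 = Q.
The longitude characters are unchanged.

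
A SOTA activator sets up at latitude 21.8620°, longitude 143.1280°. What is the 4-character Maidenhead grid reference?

QL11

Offset from 180°W / 90°S: lon 323.13°, lat 111.86°.
Field: lon ⌊323.13/20⌋ = 16 → Q; lat ⌊111.86/10⌋ = 11 → L.
Square: lon ⌊3.13/2⌋ = 1; lat ⌊1.86/1⌋ = 1.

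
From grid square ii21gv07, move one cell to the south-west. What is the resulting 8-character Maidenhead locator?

Longitude extended square 0; −1 → -1, wraps to 9, carry into subsquare.
Longitude subsquare g = 6; −1 → 5 = f.
Latitude extended square 7; −1 → 6.

II21fv96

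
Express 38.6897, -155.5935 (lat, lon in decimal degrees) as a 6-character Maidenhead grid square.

BM28eq

Offset from 180°W / 90°S: lon 24.4065°, lat 128.6897°.
Field (20°×10°, letters A–R): lon ⌊24.4065/20⌋ = 1 → B; lat ⌊128.6897/10⌋ = 12 → M.
Square (2°×1°, digits 0–9): lon ⌊4.4065/2⌋ = 2; lat ⌊8.6897/1⌋ = 8.
Subsquare (5′×2.5′, letters a–x): lon ⌊0.4065/0.0833333⌋ = 4 → e; lat ⌊0.6897/0.0416667⌋ = 16 → q.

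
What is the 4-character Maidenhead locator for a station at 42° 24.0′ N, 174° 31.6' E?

RN72

Offset from 180°W / 90°S: lon 354.53°, lat 132.40°.
Field: lon ⌊354.53/20⌋ = 17 → R; lat ⌊132.40/10⌋ = 13 → N.
Square: lon ⌊14.53/2⌋ = 7; lat ⌊2.40/1⌋ = 2.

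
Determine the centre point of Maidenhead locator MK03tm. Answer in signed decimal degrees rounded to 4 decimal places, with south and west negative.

Field M=12, K=10: +12·20° lon, +10·10° lat → SW at lon 60°, lat 10°.
Square 0, 3: +0·2° lon, +3·1° lat → SW at lon 60°, lat 13°.
Subsquare t=19, m=12: +19·0.0833333° lon, +12·0.0416667° lat → SW at lon 61.5833°, lat 13.5°.
Cell spans 0.0833333° lon × 0.0416667° lat. Centre is SW corner plus half of each.
latitude 13.5208, longitude 61.6250.

13.5208, 61.6250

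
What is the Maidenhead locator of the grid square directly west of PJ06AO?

OJ96xo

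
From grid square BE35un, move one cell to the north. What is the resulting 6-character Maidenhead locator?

BE35uo

Latitude subsquare n = 13; +1 → 14 = o.
The longitude characters are unchanged.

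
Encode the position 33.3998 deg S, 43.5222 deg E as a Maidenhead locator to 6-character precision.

LF16so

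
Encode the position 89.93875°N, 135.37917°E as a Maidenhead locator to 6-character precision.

PR79qw

Offset from 180°W / 90°S: lon 315.3792°, lat 179.9387°.
Field (20°×10°, letters A–R): 315.3792/20 → 15 → P, 179.9387/10 → 17 → R; chars PR.
Square (2°×1°, digits 0–9): 15.3792/2 → 7, 9.9387/1 → 9; chars 79.
Subsquare (5′×2.5′, letters a–x): 1.3792/0.0833333 → 16 → q, 0.9387/0.0416667 → 22 → w; chars qw.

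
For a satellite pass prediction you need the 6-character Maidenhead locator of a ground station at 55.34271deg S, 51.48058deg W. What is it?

GD44gp

Add 180° to longitude and 90° to latitude: 128.5194, 34.6573.
Field: lon ⌊128.5194/20⌋ = 6 → G; lat ⌊34.6573/10⌋ = 3 → D.
Square: lon ⌊8.5194/2⌋ = 4; lat ⌊4.6573/1⌋ = 4.
Subsquare: lon ⌊0.5194/0.0833333⌋ = 6 → g; lat ⌊0.6573/0.0416667⌋ = 15 → p.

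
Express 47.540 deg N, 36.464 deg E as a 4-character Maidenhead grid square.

Add 180° to longitude and 90° to latitude: 216.46, 137.54.
Field: 216.46/20 → 10 → K, 137.54/10 → 13 → N; chars KN.
Square: 16.46/2 → 8, 7.54/1 → 7; chars 87.

KN87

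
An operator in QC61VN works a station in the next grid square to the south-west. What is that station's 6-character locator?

Longitude subsquare v = 21; −1 → 20 = u.
Latitude subsquare n = 13; −1 → 12 = m.

QC61um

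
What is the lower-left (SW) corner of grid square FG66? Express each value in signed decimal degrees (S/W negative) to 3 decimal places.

-24.000, -68.000

Field F=5, G=6: +5·20° lon, +6·10° lat → SW at lon -80°, lat -30°.
Square 6, 6: +6·2° lon, +6·1° lat → SW at lon -68°, lat -24°.
latitude -24.000, longitude -68.000.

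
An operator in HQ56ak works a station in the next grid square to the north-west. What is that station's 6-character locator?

HQ46xl

Longitude subsquare a = 0; −1 → -1, wraps to 23 = x, carry into square.
Longitude square 5; −1 → 4.
Latitude subsquare k = 10; +1 → 11 = l.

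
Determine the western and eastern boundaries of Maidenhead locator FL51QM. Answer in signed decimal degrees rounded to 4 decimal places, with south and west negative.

Field F=5, L=11: +5·20° lon, +11·10° lat → SW at lon -80°, lat 20°.
Square 5, 1: +5·2° lon, +1·1° lat → SW at lon -70°, lat 21°.
Subsquare q=16, m=12: +16·0.0833333° lon, +12·0.0416667° lat → SW at lon -68.6667°, lat 21.5°.
Cell spans 0.0833333° lon × 0.0416667° lat.
west -68.6667, east -68.5833.

-68.6667, -68.5833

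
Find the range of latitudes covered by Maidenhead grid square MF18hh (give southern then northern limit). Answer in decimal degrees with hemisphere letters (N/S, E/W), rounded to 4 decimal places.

31.7083° S, 31.6667° S

Field M=12, F=5: +12·20° lon, +5·10° lat → SW at lon 60°, lat -40°.
Square 1, 8: +1·2° lon, +8·1° lat → SW at lon 62°, lat -32°.
Subsquare h=7, h=7: +7·0.0833333° lon, +7·0.0416667° lat → SW at lon 62.5833°, lat -31.7083°.
Cell spans 0.0833333° lon × 0.0416667° lat.
south 31.7083° S, north 31.6667° S.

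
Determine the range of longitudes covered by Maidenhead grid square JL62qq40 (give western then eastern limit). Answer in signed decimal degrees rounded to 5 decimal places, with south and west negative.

13.36667, 13.37500

Field J=9, L=11: +9·20° lon, +11·10° lat → SW at lon 0°, lat 20°.
Square 6, 2: +6·2° lon, +2·1° lat → SW at lon 12°, lat 22°.
Subsquare q=16, q=16: +16·0.0833333° lon, +16·0.0416667° lat → SW at lon 13.3333°, lat 22.6667°.
Extended square 4, 0: +4·0.00833333° lon, +0·0.00416667° lat → SW at lon 13.3667°, lat 22.6667°.
Cell spans 0.00833333° lon × 0.00416667° lat.
west 13.36667, east 13.37500.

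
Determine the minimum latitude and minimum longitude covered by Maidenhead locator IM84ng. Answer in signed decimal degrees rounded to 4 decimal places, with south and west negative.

34.2500, -2.9167

Field I=8, M=12: +8·20° lon, +12·10° lat → SW at lon -20°, lat 30°.
Square 8, 4: +8·2° lon, +4·1° lat → SW at lon -4°, lat 34°.
Subsquare n=13, g=6: +13·0.0833333° lon, +6·0.0416667° lat → SW at lon -2.91667°, lat 34.25°.
latitude 34.2500, longitude -2.9167.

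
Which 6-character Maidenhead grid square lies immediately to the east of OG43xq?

OG53aq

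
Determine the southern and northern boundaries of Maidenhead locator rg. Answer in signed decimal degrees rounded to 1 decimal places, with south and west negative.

Field R=17, G=6: +17·20° lon, +6·10° lat → SW at lon 160°, lat -30°.
Cell spans 20° lon × 10° lat.
south -30.0, north -20.0.

-30.0, -20.0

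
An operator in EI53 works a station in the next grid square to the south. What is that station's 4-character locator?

Latitude square 3; −1 → 2.
The longitude characters are unchanged.

EI52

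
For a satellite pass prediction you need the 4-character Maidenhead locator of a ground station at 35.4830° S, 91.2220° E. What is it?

Add 180° to longitude and 90° to latitude: 271.22, 54.52.
Field: lon ⌊271.22/20⌋ = 13 → N; lat ⌊54.52/10⌋ = 5 → F.
Square: lon ⌊11.22/2⌋ = 5; lat ⌊4.52/1⌋ = 4.

NF54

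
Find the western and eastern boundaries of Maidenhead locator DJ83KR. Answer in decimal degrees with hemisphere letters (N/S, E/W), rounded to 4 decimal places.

103.1667° W, 103.0833° W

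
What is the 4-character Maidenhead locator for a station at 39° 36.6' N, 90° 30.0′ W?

EM49

Offset from 180°W / 90°S: lon 89.50°, lat 129.61°.
Field (20°×10°, letters A–R): 89.50/20 → 4 → E, 129.61/10 → 12 → M; chars EM.
Square (2°×1°, digits 0–9): 9.50/2 → 4, 9.61/1 → 9; chars 49.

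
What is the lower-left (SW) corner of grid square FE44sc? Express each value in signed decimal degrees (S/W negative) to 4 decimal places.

-45.9167, -70.5000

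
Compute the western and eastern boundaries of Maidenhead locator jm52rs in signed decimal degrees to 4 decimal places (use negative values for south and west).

Field J=9, M=12: +9·20° lon, +12·10° lat → SW at lon 0°, lat 30°.
Square 5, 2: +5·2° lon, +2·1° lat → SW at lon 10°, lat 32°.
Subsquare r=17, s=18: +17·0.0833333° lon, +18·0.0416667° lat → SW at lon 11.4167°, lat 32.75°.
Cell spans 0.0833333° lon × 0.0416667° lat.
west 11.4167, east 11.5000.

11.4167, 11.5000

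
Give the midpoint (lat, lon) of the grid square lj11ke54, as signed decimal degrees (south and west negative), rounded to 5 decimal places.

1.18542, 42.87917

Field L=11, J=9: +11·20° lon, +9·10° lat → SW at lon 40°, lat 0°.
Square 1, 1: +1·2° lon, +1·1° lat → SW at lon 42°, lat 1°.
Subsquare k=10, e=4: +10·0.0833333° lon, +4·0.0416667° lat → SW at lon 42.8333°, lat 1.16667°.
Extended square 5, 4: +5·0.00833333° lon, +4·0.00416667° lat → SW at lon 42.875°, lat 1.18333°.
Cell spans 0.00833333° lon × 0.00416667° lat. Centre is SW corner plus half of each.
latitude 1.18542, longitude 42.87917.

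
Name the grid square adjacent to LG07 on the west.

Longitude square 0; −1 → -1, wraps to 9, carry into field.
Longitude field L = 11; −1 → 10 = K.
The latitude characters are unchanged.

KG97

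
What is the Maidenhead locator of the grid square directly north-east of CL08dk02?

CL08dk13

Longitude extended square 0; +1 → 1.
Latitude extended square 2; +1 → 3.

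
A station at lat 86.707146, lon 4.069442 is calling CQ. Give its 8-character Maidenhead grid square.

Add 180° to longitude and 90° to latitude: 184.06944, 176.70715.
Field: lon ⌊184.06944/20⌋ = 9 → J; lat ⌊176.70715/10⌋ = 17 → R.
Square: lon ⌊4.06944/2⌋ = 2; lat ⌊6.70715/1⌋ = 6.
Subsquare: lon ⌊0.06944/0.0833333⌋ = 0 → a; lat ⌊0.70715/0.0416667⌋ = 16 → q.
Extended square: lon ⌊0.06944/0.00833333⌋ = 8; lat ⌊0.04048/0.00416667⌋ = 9.

JR26aq89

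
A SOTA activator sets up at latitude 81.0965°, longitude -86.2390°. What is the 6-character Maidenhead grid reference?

ER61vc

Add 180° to longitude and 90° to latitude: 93.7610, 171.0965.
Field (20°×10°, letters A–R): lon ⌊93.7610/20⌋ = 4 → E; lat ⌊171.0965/10⌋ = 17 → R.
Square (2°×1°, digits 0–9): lon ⌊13.7610/2⌋ = 6; lat ⌊1.0965/1⌋ = 1.
Subsquare (5′×2.5′, letters a–x): lon ⌊1.7610/0.0833333⌋ = 21 → v; lat ⌊0.0965/0.0416667⌋ = 2 → c.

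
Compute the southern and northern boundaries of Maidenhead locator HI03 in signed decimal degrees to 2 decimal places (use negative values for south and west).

Field H=7, I=8: +7·20° lon, +8·10° lat → SW at lon -40°, lat -10°.
Square 0, 3: +0·2° lon, +3·1° lat → SW at lon -40°, lat -7°.
Cell spans 2° lon × 1° lat.
south -7.00, north -6.00.

-7.00, -6.00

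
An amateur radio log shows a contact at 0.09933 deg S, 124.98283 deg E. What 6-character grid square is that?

PI29lv

Add 180° to longitude and 90° to latitude: 304.9828, 89.9007.
Field: lon ⌊304.9828/20⌋ = 15 → P; lat ⌊89.9007/10⌋ = 8 → I.
Square: lon ⌊4.9828/2⌋ = 2; lat ⌊9.9007/1⌋ = 9.
Subsquare: lon ⌊0.9828/0.0833333⌋ = 11 → l; lat ⌊0.9007/0.0416667⌋ = 21 → v.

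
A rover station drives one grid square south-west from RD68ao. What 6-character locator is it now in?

RD58xn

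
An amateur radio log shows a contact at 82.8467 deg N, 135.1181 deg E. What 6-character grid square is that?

Offset from 180°W / 90°S: lon 315.1181°, lat 172.8467°.
Field (20°×10°, letters A–R): 315.1181/20 → 15 → P, 172.8467/10 → 17 → R; chars PR.
Square (2°×1°, digits 0–9): 15.1181/2 → 7, 2.8467/1 → 2; chars 72.
Subsquare (5′×2.5′, letters a–x): 1.1181/0.0833333 → 13 → n, 0.8467/0.0416667 → 20 → u; chars nu.

PR72nu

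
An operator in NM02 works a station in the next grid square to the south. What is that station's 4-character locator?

Latitude square 2; −1 → 1.
The longitude characters are unchanged.

NM01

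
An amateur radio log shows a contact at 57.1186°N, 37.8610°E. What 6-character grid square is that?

KO87wc

Offset from 180°W / 90°S: lon 217.8610°, lat 147.1186°.
Field: lon ⌊217.8610/20⌋ = 10 → K; lat ⌊147.1186/10⌋ = 14 → O.
Square: lon ⌊17.8610/2⌋ = 8; lat ⌊7.1186/1⌋ = 7.
Subsquare: lon ⌊1.8610/0.0833333⌋ = 22 → w; lat ⌊0.1186/0.0416667⌋ = 2 → c.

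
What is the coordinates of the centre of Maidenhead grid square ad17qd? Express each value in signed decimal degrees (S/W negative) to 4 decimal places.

-52.8542, -176.6250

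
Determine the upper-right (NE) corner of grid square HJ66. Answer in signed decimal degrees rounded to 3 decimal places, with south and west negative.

Field H=7, J=9: +7·20° lon, +9·10° lat → SW at lon -40°, lat 0°.
Square 6, 6: +6·2° lon, +6·1° lat → SW at lon -28°, lat 6°.
Cell spans 2° lon × 1° lat. NE corner is SW corner plus one full cell.
latitude 7.000, longitude -26.000.

7.000, -26.000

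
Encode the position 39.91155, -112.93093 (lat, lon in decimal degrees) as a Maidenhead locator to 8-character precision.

Add 180° to longitude and 90° to latitude: 67.06907, 129.91155.
Field: lon ⌊67.06907/20⌋ = 3 → D; lat ⌊129.91155/10⌋ = 12 → M.
Square: lon ⌊7.06907/2⌋ = 3; lat ⌊9.91155/1⌋ = 9.
Subsquare: lon ⌊1.06907/0.0833333⌋ = 12 → m; lat ⌊0.91155/0.0416667⌋ = 21 → v.
Extended square: lon ⌊0.06907/0.00833333⌋ = 8; lat ⌊0.03655/0.00416667⌋ = 8.

DM39mv88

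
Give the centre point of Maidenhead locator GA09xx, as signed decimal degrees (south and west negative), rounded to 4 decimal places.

Field G=6, A=0: +6·20° lon, +0·10° lat → SW at lon -60°, lat -90°.
Square 0, 9: +0·2° lon, +9·1° lat → SW at lon -60°, lat -81°.
Subsquare x=23, x=23: +23·0.0833333° lon, +23·0.0416667° lat → SW at lon -58.0833°, lat -80.0417°.
Cell spans 0.0833333° lon × 0.0416667° lat. Centre is SW corner plus half of each.
latitude -80.0208, longitude -58.0417.

-80.0208, -58.0417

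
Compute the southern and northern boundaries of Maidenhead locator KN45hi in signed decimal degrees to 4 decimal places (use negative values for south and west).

Field K=10, N=13: +10·20° lon, +13·10° lat → SW at lon 20°, lat 40°.
Square 4, 5: +4·2° lon, +5·1° lat → SW at lon 28°, lat 45°.
Subsquare h=7, i=8: +7·0.0833333° lon, +8·0.0416667° lat → SW at lon 28.5833°, lat 45.3333°.
Cell spans 0.0833333° lon × 0.0416667° lat.
south 45.3333, north 45.3750.

45.3333, 45.3750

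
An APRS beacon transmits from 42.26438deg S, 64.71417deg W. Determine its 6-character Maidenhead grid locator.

Add 180° to longitude and 90° to latitude: 115.2858, 47.7356.
Field: lon ⌊115.2858/20⌋ = 5 → F; lat ⌊47.7356/10⌋ = 4 → E.
Square: lon ⌊15.2858/2⌋ = 7; lat ⌊7.7356/1⌋ = 7.
Subsquare: lon ⌊1.2858/0.0833333⌋ = 15 → p; lat ⌊0.7356/0.0416667⌋ = 17 → r.

FE77pr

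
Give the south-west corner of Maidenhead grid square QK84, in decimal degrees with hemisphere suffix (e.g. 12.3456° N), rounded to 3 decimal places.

14.000° N, 156.000° E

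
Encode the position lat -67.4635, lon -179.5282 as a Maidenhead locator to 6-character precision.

Offset from 180°W / 90°S: lon 0.4718°, lat 22.5365°.
Field: lon ⌊0.4718/20⌋ = 0 → A; lat ⌊22.5365/10⌋ = 2 → C.
Square: lon ⌊0.4718/2⌋ = 0; lat ⌊2.5365/1⌋ = 2.
Subsquare: lon ⌊0.4718/0.0833333⌋ = 5 → f; lat ⌊0.5365/0.0416667⌋ = 12 → m.

AC02fm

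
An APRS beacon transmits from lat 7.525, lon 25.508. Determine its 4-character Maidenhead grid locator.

KJ27

Add 180° to longitude and 90° to latitude: 205.51, 97.53.
Field (20°×10°, letters A–R): 205.51/20 → 10 → K, 97.53/10 → 9 → J; chars KJ.
Square (2°×1°, digits 0–9): 5.51/2 → 2, 7.53/1 → 7; chars 27.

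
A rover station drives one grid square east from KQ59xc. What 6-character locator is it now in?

KQ69ac

Longitude subsquare x = 23; +1 → 24, wraps to 0 = a, carry into square.
Longitude square 5; +1 → 6.
The latitude characters are unchanged.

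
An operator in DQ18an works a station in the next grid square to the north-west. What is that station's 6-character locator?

DQ08xo

Longitude subsquare a = 0; −1 → -1, wraps to 23 = x, carry into square.
Longitude square 1; −1 → 0.
Latitude subsquare n = 13; +1 → 14 = o.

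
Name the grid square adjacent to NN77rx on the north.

NN78ra

Latitude subsquare x = 23; +1 → 24, wraps to 0 = a, carry into square.
Latitude square 7; +1 → 8.
The longitude characters are unchanged.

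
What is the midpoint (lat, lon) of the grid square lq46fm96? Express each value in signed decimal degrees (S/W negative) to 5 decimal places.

Field L=11, Q=16: +11·20° lon, +16·10° lat → SW at lon 40°, lat 70°.
Square 4, 6: +4·2° lon, +6·1° lat → SW at lon 48°, lat 76°.
Subsquare f=5, m=12: +5·0.0833333° lon, +12·0.0416667° lat → SW at lon 48.4167°, lat 76.5°.
Extended square 9, 6: +9·0.00833333° lon, +6·0.00416667° lat → SW at lon 48.4917°, lat 76.525°.
Cell spans 0.00833333° lon × 0.00416667° lat. Centre is SW corner plus half of each.
latitude 76.52708, longitude 48.49583.

76.52708, 48.49583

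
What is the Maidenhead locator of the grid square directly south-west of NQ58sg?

Longitude subsquare s = 18; −1 → 17 = r.
Latitude subsquare g = 6; −1 → 5 = f.

NQ58rf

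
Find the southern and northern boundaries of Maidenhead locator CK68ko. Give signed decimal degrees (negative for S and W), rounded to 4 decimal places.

Field C=2, K=10: +2·20° lon, +10·10° lat → SW at lon -140°, lat 10°.
Square 6, 8: +6·2° lon, +8·1° lat → SW at lon -128°, lat 18°.
Subsquare k=10, o=14: +10·0.0833333° lon, +14·0.0416667° lat → SW at lon -127.167°, lat 18.5833°.
Cell spans 0.0833333° lon × 0.0416667° lat.
south 18.5833, north 18.6250.

18.5833, 18.6250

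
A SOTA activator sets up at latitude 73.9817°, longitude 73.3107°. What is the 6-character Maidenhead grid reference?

MQ63px

Offset from 180°W / 90°S: lon 253.3107°, lat 163.9817°.
Field: 253.3107/20 → 12 → M, 163.9817/10 → 16 → Q; chars MQ.
Square: 13.3107/2 → 6, 3.9817/1 → 3; chars 63.
Subsquare: 1.3107/0.0833333 → 15 → p, 0.9817/0.0416667 → 23 → x; chars px.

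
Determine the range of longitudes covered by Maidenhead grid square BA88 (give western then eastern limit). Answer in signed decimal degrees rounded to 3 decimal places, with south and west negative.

Field B=1, A=0: +1·20° lon, +0·10° lat → SW at lon -160°, lat -90°.
Square 8, 8: +8·2° lon, +8·1° lat → SW at lon -144°, lat -82°.
Cell spans 2° lon × 1° lat.
west -144.000, east -142.000.

-144.000, -142.000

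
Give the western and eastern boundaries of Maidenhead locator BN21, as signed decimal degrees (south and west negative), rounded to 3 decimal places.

-156.000, -154.000

Field B=1, N=13: +1·20° lon, +13·10° lat → SW at lon -160°, lat 40°.
Square 2, 1: +2·2° lon, +1·1° lat → SW at lon -156°, lat 41°.
Cell spans 2° lon × 1° lat.
west -156.000, east -154.000.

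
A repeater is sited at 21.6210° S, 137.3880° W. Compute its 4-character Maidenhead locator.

CG18

Shift to the Maidenhead origin (180°W, 90°S): lon 42.61, lat 68.38.
Field (20°×10°, letters A–R): 42.61/20 → 2 → C, 68.38/10 → 6 → G; chars CG.
Square (2°×1°, digits 0–9): 2.61/2 → 1, 8.38/1 → 8; chars 18.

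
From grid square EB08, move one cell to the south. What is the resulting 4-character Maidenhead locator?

Latitude square 8; −1 → 7.
The longitude characters are unchanged.

EB07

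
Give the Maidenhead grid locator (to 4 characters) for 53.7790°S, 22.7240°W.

HD86

Offset from 180°W / 90°S: lon 157.28°, lat 36.22°.
Field: 157.28/20 → 7 → H, 36.22/10 → 3 → D; chars HD.
Square: 17.28/2 → 8, 6.22/1 → 6; chars 86.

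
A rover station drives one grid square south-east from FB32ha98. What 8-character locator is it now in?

Longitude extended square 9; +1 → 10, wraps to 0, carry into subsquare.
Longitude subsquare h = 7; +1 → 8 = i.
Latitude extended square 8; −1 → 7.

FB32ia07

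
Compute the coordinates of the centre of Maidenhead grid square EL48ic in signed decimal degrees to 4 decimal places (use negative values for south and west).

28.1042, -91.2917

Field E=4, L=11: +4·20° lon, +11·10° lat → SW at lon -100°, lat 20°.
Square 4, 8: +4·2° lon, +8·1° lat → SW at lon -92°, lat 28°.
Subsquare i=8, c=2: +8·0.0833333° lon, +2·0.0416667° lat → SW at lon -91.3333°, lat 28.0833°.
Cell spans 0.0833333° lon × 0.0416667° lat. Centre is SW corner plus half of each.
latitude 28.1042, longitude -91.2917.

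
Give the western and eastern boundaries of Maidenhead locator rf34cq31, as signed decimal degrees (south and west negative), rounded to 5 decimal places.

Field R=17, F=5: +17·20° lon, +5·10° lat → SW at lon 160°, lat -40°.
Square 3, 4: +3·2° lon, +4·1° lat → SW at lon 166°, lat -36°.
Subsquare c=2, q=16: +2·0.0833333° lon, +16·0.0416667° lat → SW at lon 166.167°, lat -35.3333°.
Extended square 3, 1: +3·0.00833333° lon, +1·0.00416667° lat → SW at lon 166.192°, lat -35.3292°.
Cell spans 0.00833333° lon × 0.00416667° lat.
west 166.19167, east 166.20000.

166.19167, 166.20000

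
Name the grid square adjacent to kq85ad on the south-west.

Longitude subsquare a = 0; −1 → -1, wraps to 23 = x, carry into square.
Longitude square 8; −1 → 7.
Latitude subsquare d = 3; −1 → 2 = c.

KQ75xc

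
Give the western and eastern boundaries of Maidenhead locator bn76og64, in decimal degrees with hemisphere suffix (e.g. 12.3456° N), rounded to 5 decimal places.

144.78333° W, 144.77500° W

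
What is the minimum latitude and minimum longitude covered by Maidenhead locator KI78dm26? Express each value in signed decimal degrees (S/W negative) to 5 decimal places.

Field K=10, I=8: +10·20° lon, +8·10° lat → SW at lon 20°, lat -10°.
Square 7, 8: +7·2° lon, +8·1° lat → SW at lon 34°, lat -2°.
Subsquare d=3, m=12: +3·0.0833333° lon, +12·0.0416667° lat → SW at lon 34.25°, lat -1.5°.
Extended square 2, 6: +2·0.00833333° lon, +6·0.00416667° lat → SW at lon 34.2667°, lat -1.475°.
latitude -1.47500, longitude 34.26667.

-1.47500, 34.26667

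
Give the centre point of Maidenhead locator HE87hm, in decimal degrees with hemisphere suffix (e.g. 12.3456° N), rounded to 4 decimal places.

Field H=7, E=4: +7·20° lon, +4·10° lat → SW at lon -40°, lat -50°.
Square 8, 7: +8·2° lon, +7·1° lat → SW at lon -24°, lat -43°.
Subsquare h=7, m=12: +7·0.0833333° lon, +12·0.0416667° lat → SW at lon -23.4167°, lat -42.5°.
Cell spans 0.0833333° lon × 0.0416667° lat. Centre is SW corner plus half of each.
latitude 42.4792° S, longitude 23.3750° W.

42.4792° S, 23.3750° W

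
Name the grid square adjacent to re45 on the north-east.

RE56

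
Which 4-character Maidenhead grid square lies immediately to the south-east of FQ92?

GQ01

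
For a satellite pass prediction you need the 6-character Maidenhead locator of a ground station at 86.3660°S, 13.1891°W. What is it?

IA33jp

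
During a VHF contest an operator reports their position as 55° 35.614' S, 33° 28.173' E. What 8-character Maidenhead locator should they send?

KD64rj67

Shift to the Maidenhead origin (180°W, 90°S): lon 213.46955, lat 34.40643.
Field (20°×10°, letters A–R): 213.46955/20 → 10 → K, 34.40643/10 → 3 → D; chars KD.
Square (2°×1°, digits 0–9): 13.46955/2 → 6, 4.40643/1 → 4; chars 64.
Subsquare (5′×2.5′, letters a–x): 1.46955/0.0833333 → 17 → r, 0.40643/0.0416667 → 9 → j; chars rj.
Extended square (30″×15″, digits 0–9): 0.05288/0.00833333 → 6, 0.03143/0.00416667 → 7; chars 67.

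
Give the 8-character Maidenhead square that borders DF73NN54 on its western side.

Longitude extended square 5; −1 → 4.
The latitude characters are unchanged.

DF73nn44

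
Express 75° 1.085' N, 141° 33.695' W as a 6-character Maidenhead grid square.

BQ95fa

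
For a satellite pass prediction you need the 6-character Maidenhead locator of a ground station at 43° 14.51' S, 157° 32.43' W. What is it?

BE16fs

Add 180° to longitude and 90° to latitude: 22.4595, 46.7582.
Field: lon ⌊22.4595/20⌋ = 1 → B; lat ⌊46.7582/10⌋ = 4 → E.
Square: lon ⌊2.4595/2⌋ = 1; lat ⌊6.7582/1⌋ = 6.
Subsquare: lon ⌊0.4595/0.0833333⌋ = 5 → f; lat ⌊0.7582/0.0416667⌋ = 18 → s.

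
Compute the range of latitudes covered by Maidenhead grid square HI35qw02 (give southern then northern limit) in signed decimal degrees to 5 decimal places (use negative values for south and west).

-4.07500, -4.07083

Field H=7, I=8: +7·20° lon, +8·10° lat → SW at lon -40°, lat -10°.
Square 3, 5: +3·2° lon, +5·1° lat → SW at lon -34°, lat -5°.
Subsquare q=16, w=22: +16·0.0833333° lon, +22·0.0416667° lat → SW at lon -32.6667°, lat -4.08333°.
Extended square 0, 2: +0·0.00833333° lon, +2·0.00416667° lat → SW at lon -32.6667°, lat -4.075°.
Cell spans 0.00833333° lon × 0.00416667° lat.
south -4.07500, north -4.07083.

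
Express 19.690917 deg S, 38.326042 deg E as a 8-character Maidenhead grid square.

Offset from 180°W / 90°S: lon 218.32604°, lat 70.30908°.
Field: 218.32604/20 → 10 → K, 70.30908/10 → 7 → H; chars KH.
Square: 18.32604/2 → 9, 0.30908/1 → 0; chars 90.
Subsquare: 0.32604/0.0833333 → 3 → d, 0.30908/0.0416667 → 7 → h; chars dh.
Extended square: 0.07604/0.00833333 → 9, 0.01742/0.00416667 → 4; chars 94.

KH90dh94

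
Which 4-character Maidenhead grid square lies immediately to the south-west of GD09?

Longitude square 0; −1 → -1, wraps to 9, carry into field.
Longitude field G = 6; −1 → 5 = F.
Latitude square 9; −1 → 8.

FD98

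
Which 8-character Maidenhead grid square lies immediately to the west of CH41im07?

Longitude extended square 0; −1 → -1, wraps to 9, carry into subsquare.
Longitude subsquare i = 8; −1 → 7 = h.
The latitude characters are unchanged.

CH41hm97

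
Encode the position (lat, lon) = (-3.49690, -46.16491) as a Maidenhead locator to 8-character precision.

GI66wm00

Shift to the Maidenhead origin (180°W, 90°S): lon 133.83509, lat 86.50310.
Field (20°×10°, letters A–R): lon ⌊133.83509/20⌋ = 6 → G; lat ⌊86.50310/10⌋ = 8 → I.
Square (2°×1°, digits 0–9): lon ⌊13.83509/2⌋ = 6; lat ⌊6.50310/1⌋ = 6.
Subsquare (5′×2.5′, letters a–x): lon ⌊1.83509/0.0833333⌋ = 22 → w; lat ⌊0.50310/0.0416667⌋ = 12 → m.
Extended square (30″×15″, digits 0–9): lon ⌊0.00176/0.00833333⌋ = 0; lat ⌊0.00310/0.00416667⌋ = 0.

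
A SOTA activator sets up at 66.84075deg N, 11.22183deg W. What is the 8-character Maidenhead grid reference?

IP46ju31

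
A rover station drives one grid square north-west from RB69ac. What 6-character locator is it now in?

RB59xd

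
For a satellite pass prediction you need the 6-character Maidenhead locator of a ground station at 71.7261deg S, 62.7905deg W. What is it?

FB88og

Offset from 180°W / 90°S: lon 117.2095°, lat 18.2739°.
Field: lon ⌊117.2095/20⌋ = 5 → F; lat ⌊18.2739/10⌋ = 1 → B.
Square: lon ⌊17.2095/2⌋ = 8; lat ⌊8.2739/1⌋ = 8.
Subsquare: lon ⌊1.2095/0.0833333⌋ = 14 → o; lat ⌊0.2739/0.0416667⌋ = 6 → g.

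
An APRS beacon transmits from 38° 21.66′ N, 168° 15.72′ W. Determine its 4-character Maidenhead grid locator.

AM58

Add 180° to longitude and 90° to latitude: 11.74, 128.36.
Field: lon ⌊11.74/20⌋ = 0 → A; lat ⌊128.36/10⌋ = 12 → M.
Square: lon ⌊11.74/2⌋ = 5; lat ⌊8.36/1⌋ = 8.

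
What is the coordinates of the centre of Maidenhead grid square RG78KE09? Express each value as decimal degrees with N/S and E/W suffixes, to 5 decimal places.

Field R=17, G=6: +17·20° lon, +6·10° lat → SW at lon 160°, lat -30°.
Square 7, 8: +7·2° lon, +8·1° lat → SW at lon 174°, lat -22°.
Subsquare k=10, e=4: +10·0.0833333° lon, +4·0.0416667° lat → SW at lon 174.833°, lat -21.8333°.
Extended square 0, 9: +0·0.00833333° lon, +9·0.00416667° lat → SW at lon 174.833°, lat -21.7958°.
Cell spans 0.00833333° lon × 0.00416667° lat. Centre is SW corner plus half of each.
latitude 21.79375° S, longitude 174.83750° E.

21.79375° S, 174.83750° E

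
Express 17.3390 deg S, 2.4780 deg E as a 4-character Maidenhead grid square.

Offset from 180°W / 90°S: lon 182.48°, lat 72.66°.
Field (20°×10°, letters A–R): lon ⌊182.48/20⌋ = 9 → J; lat ⌊72.66/10⌋ = 7 → H.
Square (2°×1°, digits 0–9): lon ⌊2.48/2⌋ = 1; lat ⌊2.66/1⌋ = 2.

JH12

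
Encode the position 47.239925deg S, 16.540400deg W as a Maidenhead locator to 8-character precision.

IE12rs52

Offset from 180°W / 90°S: lon 163.45960°, lat 42.76008°.
Field: 163.45960/20 → 8 → I, 42.76008/10 → 4 → E; chars IE.
Square: 3.45960/2 → 1, 2.76008/1 → 2; chars 12.
Subsquare: 1.45960/0.0833333 → 17 → r, 0.76008/0.0416667 → 18 → s; chars rs.
Extended square: 0.04293/0.00833333 → 5, 0.01008/0.00416667 → 2; chars 52.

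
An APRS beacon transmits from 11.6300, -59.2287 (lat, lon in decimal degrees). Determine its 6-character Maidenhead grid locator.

GK01jp

Shift to the Maidenhead origin (180°W, 90°S): lon 120.7713, lat 101.6300.
Field (20°×10°, letters A–R): lon ⌊120.7713/20⌋ = 6 → G; lat ⌊101.6300/10⌋ = 10 → K.
Square (2°×1°, digits 0–9): lon ⌊0.7713/2⌋ = 0; lat ⌊1.6300/1⌋ = 1.
Subsquare (5′×2.5′, letters a–x): lon ⌊0.7713/0.0833333⌋ = 9 → j; lat ⌊0.6300/0.0416667⌋ = 15 → p.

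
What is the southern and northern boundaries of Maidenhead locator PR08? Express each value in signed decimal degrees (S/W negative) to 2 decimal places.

88.00, 89.00

Field P=15, R=17: +15·20° lon, +17·10° lat → SW at lon 120°, lat 80°.
Square 0, 8: +0·2° lon, +8·1° lat → SW at lon 120°, lat 88°.
Cell spans 2° lon × 1° lat.
south 88.00, north 89.00.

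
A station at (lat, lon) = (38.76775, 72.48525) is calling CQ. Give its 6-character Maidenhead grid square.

MM68fs

Offset from 180°W / 90°S: lon 252.4853°, lat 128.7678°.
Field: 252.4853/20 → 12 → M, 128.7678/10 → 12 → M; chars MM.
Square: 12.4853/2 → 6, 8.7678/1 → 8; chars 68.
Subsquare: 0.4853/0.0833333 → 5 → f, 0.7678/0.0416667 → 18 → s; chars fs.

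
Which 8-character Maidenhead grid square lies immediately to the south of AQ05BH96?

AQ05bh95

Latitude extended square 6; −1 → 5.
The longitude characters are unchanged.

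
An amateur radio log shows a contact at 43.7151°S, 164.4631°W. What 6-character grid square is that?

AE76sg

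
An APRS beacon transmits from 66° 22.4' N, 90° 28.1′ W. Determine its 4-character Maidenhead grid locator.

Add 180° to longitude and 90° to latitude: 89.53, 156.37.
Field: lon ⌊89.53/20⌋ = 4 → E; lat ⌊156.37/10⌋ = 15 → P.
Square: lon ⌊9.53/2⌋ = 4; lat ⌊6.37/1⌋ = 6.

EP46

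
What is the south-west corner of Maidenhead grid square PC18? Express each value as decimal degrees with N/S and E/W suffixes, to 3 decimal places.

Field P=15, C=2: +15·20° lon, +2·10° lat → SW at lon 120°, lat -70°.
Square 1, 8: +1·2° lon, +8·1° lat → SW at lon 122°, lat -62°.
latitude 62.000° S, longitude 122.000° E.

62.000° S, 122.000° E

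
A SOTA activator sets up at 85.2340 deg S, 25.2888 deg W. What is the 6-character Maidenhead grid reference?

HA74is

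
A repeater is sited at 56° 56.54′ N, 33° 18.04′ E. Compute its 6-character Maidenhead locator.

Shift to the Maidenhead origin (180°W, 90°S): lon 213.3007, lat 146.9423.
Field: 213.3007/20 → 10 → K, 146.9423/10 → 14 → O; chars KO.
Square: 13.3007/2 → 6, 6.9423/1 → 6; chars 66.
Subsquare: 1.3007/0.0833333 → 15 → p, 0.9423/0.0416667 → 22 → w; chars pw.

KO66pw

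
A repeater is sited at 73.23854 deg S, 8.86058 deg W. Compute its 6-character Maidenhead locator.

IB56ns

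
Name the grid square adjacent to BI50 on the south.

Latitude square 0; −1 → -1, wraps to 9, carry into field.
Latitude field I = 8; −1 → 7 = H.
The longitude characters are unchanged.

BH59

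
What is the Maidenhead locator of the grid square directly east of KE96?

LE06

Longitude square 9; +1 → 10, wraps to 0, carry into field.
Longitude field K = 10; +1 → 11 = L.
The latitude characters are unchanged.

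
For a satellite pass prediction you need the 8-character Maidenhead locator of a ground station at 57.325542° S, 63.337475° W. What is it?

FD82hq91

Shift to the Maidenhead origin (180°W, 90°S): lon 116.66253, lat 32.67446.
Field: 116.66253/20 → 5 → F, 32.67446/10 → 3 → D; chars FD.
Square: 16.66253/2 → 8, 2.67446/1 → 2; chars 82.
Subsquare: 0.66253/0.0833333 → 7 → h, 0.67446/0.0416667 → 16 → q; chars hq.
Extended square: 0.07919/0.00833333 → 9, 0.00779/0.00416667 → 1; chars 91.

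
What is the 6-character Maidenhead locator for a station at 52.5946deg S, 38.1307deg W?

Shift to the Maidenhead origin (180°W, 90°S): lon 141.8693, lat 37.4054.
Field: 141.8693/20 → 7 → H, 37.4054/10 → 3 → D; chars HD.
Square: 1.8693/2 → 0, 7.4054/1 → 7; chars 07.
Subsquare: 1.8693/0.0833333 → 22 → w, 0.4054/0.0416667 → 9 → j; chars wj.

HD07wj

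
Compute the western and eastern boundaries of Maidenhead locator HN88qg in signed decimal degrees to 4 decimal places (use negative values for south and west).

-22.6667, -22.5833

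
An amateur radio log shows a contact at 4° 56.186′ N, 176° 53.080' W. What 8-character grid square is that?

Shift to the Maidenhead origin (180°W, 90°S): lon 3.11533, lat 94.93643.
Field (20°×10°, letters A–R): lon ⌊3.11533/20⌋ = 0 → A; lat ⌊94.93643/10⌋ = 9 → J.
Square (2°×1°, digits 0–9): lon ⌊3.11533/2⌋ = 1; lat ⌊4.93643/1⌋ = 4.
Subsquare (5′×2.5′, letters a–x): lon ⌊1.11533/0.0833333⌋ = 13 → n; lat ⌊0.93643/0.0416667⌋ = 22 → w.
Extended square (30″×15″, digits 0–9): lon ⌊0.03200/0.00833333⌋ = 3; lat ⌊0.01977/0.00416667⌋ = 4.

AJ14nw34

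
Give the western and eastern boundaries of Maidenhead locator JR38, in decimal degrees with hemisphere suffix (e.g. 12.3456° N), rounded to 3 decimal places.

6.000° E, 8.000° E

Field J=9, R=17: +9·20° lon, +17·10° lat → SW at lon 0°, lat 80°.
Square 3, 8: +3·2° lon, +8·1° lat → SW at lon 6°, lat 88°.
Cell spans 2° lon × 1° lat.
west 6.000° E, east 8.000° E.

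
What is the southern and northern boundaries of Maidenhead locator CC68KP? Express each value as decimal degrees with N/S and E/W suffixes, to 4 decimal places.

61.3750° S, 61.3333° S

Field C=2, C=2: +2·20° lon, +2·10° lat → SW at lon -140°, lat -70°.
Square 6, 8: +6·2° lon, +8·1° lat → SW at lon -128°, lat -62°.
Subsquare k=10, p=15: +10·0.0833333° lon, +15·0.0416667° lat → SW at lon -127.167°, lat -61.375°.
Cell spans 0.0833333° lon × 0.0416667° lat.
south 61.3750° S, north 61.3333° S.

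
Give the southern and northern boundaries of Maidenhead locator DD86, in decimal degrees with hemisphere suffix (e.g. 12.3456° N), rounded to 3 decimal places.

54.000° S, 53.000° S

Field D=3, D=3: +3·20° lon, +3·10° lat → SW at lon -120°, lat -60°.
Square 8, 6: +8·2° lon, +6·1° lat → SW at lon -104°, lat -54°.
Cell spans 2° lon × 1° lat.
south 54.000° S, north 53.000° S.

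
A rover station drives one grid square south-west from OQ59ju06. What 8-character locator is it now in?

OQ59iu95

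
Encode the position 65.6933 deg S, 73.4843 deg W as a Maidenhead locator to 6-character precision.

FC34gh

Shift to the Maidenhead origin (180°W, 90°S): lon 106.5157, lat 24.3067.
Field: 106.5157/20 → 5 → F, 24.3067/10 → 2 → C; chars FC.
Square: 6.5157/2 → 3, 4.3067/1 → 4; chars 34.
Subsquare: 0.5157/0.0833333 → 6 → g, 0.3067/0.0416667 → 7 → h; chars gh.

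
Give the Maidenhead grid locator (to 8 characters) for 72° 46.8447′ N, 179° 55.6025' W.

AQ02as87

Shift to the Maidenhead origin (180°W, 90°S): lon 0.07329, lat 162.78074.
Field: lon ⌊0.07329/20⌋ = 0 → A; lat ⌊162.78074/10⌋ = 16 → Q.
Square: lon ⌊0.07329/2⌋ = 0; lat ⌊2.78074/1⌋ = 2.
Subsquare: lon ⌊0.07329/0.0833333⌋ = 0 → a; lat ⌊0.78074/0.0416667⌋ = 18 → s.
Extended square: lon ⌊0.07329/0.00833333⌋ = 8; lat ⌊0.03074/0.00416667⌋ = 7.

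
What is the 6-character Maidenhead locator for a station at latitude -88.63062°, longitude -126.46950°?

Shift to the Maidenhead origin (180°W, 90°S): lon 53.5305, lat 1.3694.
Field: lon ⌊53.5305/20⌋ = 2 → C; lat ⌊1.3694/10⌋ = 0 → A.
Square: lon ⌊13.5305/2⌋ = 6; lat ⌊1.3694/1⌋ = 1.
Subsquare: lon ⌊1.5305/0.0833333⌋ = 18 → s; lat ⌊0.3694/0.0416667⌋ = 8 → i.

CA61si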